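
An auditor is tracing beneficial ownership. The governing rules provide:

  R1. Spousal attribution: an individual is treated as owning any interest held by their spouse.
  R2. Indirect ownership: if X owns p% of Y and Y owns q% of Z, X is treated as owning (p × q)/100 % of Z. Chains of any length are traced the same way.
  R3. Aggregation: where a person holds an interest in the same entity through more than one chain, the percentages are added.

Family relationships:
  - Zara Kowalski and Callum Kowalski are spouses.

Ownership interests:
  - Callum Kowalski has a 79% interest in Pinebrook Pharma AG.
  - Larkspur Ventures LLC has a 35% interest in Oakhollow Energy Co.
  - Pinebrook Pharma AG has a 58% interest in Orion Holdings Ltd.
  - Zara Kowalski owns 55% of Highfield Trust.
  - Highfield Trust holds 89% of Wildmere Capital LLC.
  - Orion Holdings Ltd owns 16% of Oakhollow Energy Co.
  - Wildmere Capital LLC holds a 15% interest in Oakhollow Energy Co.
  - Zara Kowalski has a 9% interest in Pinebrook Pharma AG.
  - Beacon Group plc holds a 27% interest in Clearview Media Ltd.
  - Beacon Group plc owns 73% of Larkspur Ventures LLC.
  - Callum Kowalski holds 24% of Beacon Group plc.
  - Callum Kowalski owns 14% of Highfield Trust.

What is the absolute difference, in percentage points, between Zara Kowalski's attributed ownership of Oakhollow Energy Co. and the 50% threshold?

26.4901

By spousal attribution (R1), Zara Kowalski is treated as also owning Callum Kowalski's interest in Pinebrook Pharma AG, giving 9% + 79% = 88%.
By spousal attribution (R1), Zara Kowalski is treated as also owning Callum Kowalski's interest in Highfield Trust, giving 55% + 14% = 69%.
By spousal attribution (R1), Zara Kowalski is treated as owning Callum Kowalski's 24% interest in Beacon Group plc.
Chain via Pinebrook Pharma AG → Orion Holdings Ltd (R2): 88% × 58% × 16% = 8.1664% of Oakhollow Energy Co.
Chain via Highfield Trust → Wildmere Capital LLC (R2): 69% × 89% × 15% = 9.2115% of Oakhollow Energy Co.
Chain via Beacon Group plc → Larkspur Ventures LLC (R2): 24% × 73% × 35% = 6.132% of Oakhollow Energy Co.
Aggregating (R3): 8.1664% + 9.2115% + 6.132% = 23.5099%.
23.5099% falls short of the 50% threshold by 26.4901 percentage points.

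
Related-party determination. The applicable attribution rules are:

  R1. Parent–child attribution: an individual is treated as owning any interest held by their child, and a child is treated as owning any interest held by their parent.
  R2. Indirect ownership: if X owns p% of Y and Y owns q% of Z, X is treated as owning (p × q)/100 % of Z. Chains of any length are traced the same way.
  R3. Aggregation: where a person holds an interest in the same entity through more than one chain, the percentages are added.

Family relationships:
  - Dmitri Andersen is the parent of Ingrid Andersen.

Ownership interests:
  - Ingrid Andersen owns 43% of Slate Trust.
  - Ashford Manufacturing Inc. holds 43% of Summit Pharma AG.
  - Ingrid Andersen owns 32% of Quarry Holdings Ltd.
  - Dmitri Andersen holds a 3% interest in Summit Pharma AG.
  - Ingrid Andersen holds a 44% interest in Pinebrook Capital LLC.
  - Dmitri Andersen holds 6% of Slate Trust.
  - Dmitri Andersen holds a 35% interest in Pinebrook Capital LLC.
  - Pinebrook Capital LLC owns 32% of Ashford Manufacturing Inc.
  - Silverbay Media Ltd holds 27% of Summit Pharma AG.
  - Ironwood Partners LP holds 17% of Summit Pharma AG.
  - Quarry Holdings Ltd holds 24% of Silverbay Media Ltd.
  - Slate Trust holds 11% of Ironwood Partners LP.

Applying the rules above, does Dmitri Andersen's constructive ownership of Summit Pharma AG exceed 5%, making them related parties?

By parent–child attribution (R1), Dmitri Andersen is treated as also owning Ingrid Andersen's interest in Pinebrook Capital LLC, giving 35% + 44% = 79%.
By parent–child attribution (R1), Dmitri Andersen is treated as also owning Ingrid Andersen's interest in Slate Trust, giving 6% + 43% = 49%.
By parent–child attribution (R1), Dmitri Andersen is treated as owning Ingrid Andersen's 32% interest in Quarry Holdings Ltd.
Chain via Pinebrook Capital LLC → Ashford Manufacturing Inc. (R2): 79% × 32% × 43% = 10.8704% of Summit Pharma AG.
Chain via Slate Trust → Ironwood Partners LP (R2): 49% × 11% × 17% = 0.9163% of Summit Pharma AG.
Direct interest in Summit Pharma AG: 3%.
Chain via Quarry Holdings Ltd → Silverbay Media Ltd (R2): 32% × 24% × 27% = 2.0736% of Summit Pharma AG.
Aggregating (R3): 10.8704% + 0.9163% + 3% + 2.0736% = 16.8603%.
16.8603% exceeds the 5% threshold, so Dmitri is a related party to Summit Pharma AG.

Yes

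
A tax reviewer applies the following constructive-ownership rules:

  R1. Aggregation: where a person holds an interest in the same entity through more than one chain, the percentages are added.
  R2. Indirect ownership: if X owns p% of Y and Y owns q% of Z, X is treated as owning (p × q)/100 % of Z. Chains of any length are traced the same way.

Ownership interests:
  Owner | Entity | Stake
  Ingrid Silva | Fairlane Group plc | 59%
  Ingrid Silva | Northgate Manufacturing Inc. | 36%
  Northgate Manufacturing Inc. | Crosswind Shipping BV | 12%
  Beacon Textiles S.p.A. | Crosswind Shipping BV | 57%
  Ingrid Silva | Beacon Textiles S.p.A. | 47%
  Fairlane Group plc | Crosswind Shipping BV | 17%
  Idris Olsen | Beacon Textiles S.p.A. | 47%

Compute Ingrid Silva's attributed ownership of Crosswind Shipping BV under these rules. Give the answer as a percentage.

41.14%

Chain via Northgate Manufacturing Inc. (R2): 36% × 12% = 4.32% of Crosswind Shipping BV.
Chain via Beacon Textiles S.p.A. (R2): 47% × 57% = 26.79% of Crosswind Shipping BV.
Chain via Fairlane Group plc (R2): 59% × 17% = 10.03% of Crosswind Shipping BV.
Aggregating (R1): 4.32% + 26.79% + 10.03% = 41.14%.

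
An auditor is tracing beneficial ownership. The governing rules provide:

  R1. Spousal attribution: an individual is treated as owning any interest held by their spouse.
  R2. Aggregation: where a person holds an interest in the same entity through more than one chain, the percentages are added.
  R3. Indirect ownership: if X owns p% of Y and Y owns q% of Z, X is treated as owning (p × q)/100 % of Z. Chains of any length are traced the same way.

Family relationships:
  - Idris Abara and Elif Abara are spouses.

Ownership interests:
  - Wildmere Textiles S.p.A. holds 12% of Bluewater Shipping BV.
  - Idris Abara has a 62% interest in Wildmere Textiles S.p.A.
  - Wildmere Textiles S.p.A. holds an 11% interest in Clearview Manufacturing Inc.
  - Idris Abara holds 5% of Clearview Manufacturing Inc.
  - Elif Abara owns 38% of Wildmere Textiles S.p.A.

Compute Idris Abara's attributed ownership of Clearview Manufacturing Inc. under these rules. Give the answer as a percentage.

By spousal attribution (R1), Idris Abara is treated as also owning Elif Abara's interest in Wildmere Textiles S.p.A, giving 62% + 38% = 100%.
Chain via Wildmere Textiles S.p.A. (R3): 100% × 11% = 11% of Clearview Manufacturing Inc.
Direct interest in Clearview Manufacturing Inc: 5%.
Aggregating (R2): 11% + 5% = 16%.

16%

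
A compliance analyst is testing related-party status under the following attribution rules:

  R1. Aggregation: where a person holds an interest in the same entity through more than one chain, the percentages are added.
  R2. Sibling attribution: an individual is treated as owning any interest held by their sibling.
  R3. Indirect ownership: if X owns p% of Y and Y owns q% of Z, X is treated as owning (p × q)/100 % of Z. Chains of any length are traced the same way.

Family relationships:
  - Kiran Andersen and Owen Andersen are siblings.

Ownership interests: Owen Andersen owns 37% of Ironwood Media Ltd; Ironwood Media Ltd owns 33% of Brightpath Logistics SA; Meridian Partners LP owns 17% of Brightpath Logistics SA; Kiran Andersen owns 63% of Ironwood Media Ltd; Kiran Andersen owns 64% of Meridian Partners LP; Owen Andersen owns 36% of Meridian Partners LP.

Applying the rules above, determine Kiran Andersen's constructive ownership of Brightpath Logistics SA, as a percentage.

By sibling attribution (R2), Kiran Andersen is treated as also owning Owen Andersen's interest in Ironwood Media Ltd, giving 63% + 37% = 100%.
By sibling attribution (R2), Kiran Andersen is treated as also owning Owen Andersen's interest in Meridian Partners LP, giving 64% + 36% = 100%.
Chain via Ironwood Media Ltd (R3): 100% × 33% = 33% of Brightpath Logistics SA.
Chain via Meridian Partners LP (R3): 100% × 17% = 17% of Brightpath Logistics SA.
Aggregating (R1): 33% + 17% = 50%.

50%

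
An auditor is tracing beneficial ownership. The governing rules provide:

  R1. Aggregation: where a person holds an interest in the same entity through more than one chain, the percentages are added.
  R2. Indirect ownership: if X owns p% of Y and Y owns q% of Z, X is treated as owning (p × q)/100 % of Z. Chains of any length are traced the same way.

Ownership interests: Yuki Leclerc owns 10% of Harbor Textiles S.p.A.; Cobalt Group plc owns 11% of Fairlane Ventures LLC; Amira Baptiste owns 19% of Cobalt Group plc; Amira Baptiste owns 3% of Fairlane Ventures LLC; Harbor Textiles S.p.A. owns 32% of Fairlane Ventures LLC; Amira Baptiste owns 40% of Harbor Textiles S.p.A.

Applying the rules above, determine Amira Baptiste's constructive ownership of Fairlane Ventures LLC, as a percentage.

Chain via Cobalt Group plc (R2): 19% × 11% = 2.09% of Fairlane Ventures LLC.
Chain via Harbor Textiles S.p.A. (R2): 40% × 32% = 12.8% of Fairlane Ventures LLC.
Direct interest in Fairlane Ventures LLC: 3%.
Aggregating (R1): 2.09% + 12.8% + 3% = 17.89%.

17.89%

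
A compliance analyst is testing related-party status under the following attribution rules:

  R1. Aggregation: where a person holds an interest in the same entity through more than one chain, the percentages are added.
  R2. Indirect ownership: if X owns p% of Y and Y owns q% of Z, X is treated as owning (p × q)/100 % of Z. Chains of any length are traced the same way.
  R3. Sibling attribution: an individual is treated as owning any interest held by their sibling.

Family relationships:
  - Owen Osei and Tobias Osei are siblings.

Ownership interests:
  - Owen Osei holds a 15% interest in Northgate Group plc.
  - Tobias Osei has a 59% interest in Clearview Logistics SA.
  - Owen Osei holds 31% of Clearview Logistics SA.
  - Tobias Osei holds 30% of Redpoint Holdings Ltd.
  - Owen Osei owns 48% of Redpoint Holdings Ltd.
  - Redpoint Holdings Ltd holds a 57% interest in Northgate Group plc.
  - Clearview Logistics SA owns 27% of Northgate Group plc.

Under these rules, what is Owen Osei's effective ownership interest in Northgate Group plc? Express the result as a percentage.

83.76%

By sibling attribution (R3), Owen Osei is treated as also owning Tobias Osei's interest in Redpoint Holdings Ltd, giving 48% + 30% = 78%.
By sibling attribution (R3), Owen Osei is treated as also owning Tobias Osei's interest in Clearview Logistics SA, giving 31% + 59% = 90%.
Chain via Redpoint Holdings Ltd (R2): 78% × 57% = 44.46% of Northgate Group plc.
Chain via Clearview Logistics SA (R2): 90% × 27% = 24.3% of Northgate Group plc.
Direct interest in Northgate Group plc: 15%.
Aggregating (R1): 44.46% + 24.3% + 15% = 83.76%.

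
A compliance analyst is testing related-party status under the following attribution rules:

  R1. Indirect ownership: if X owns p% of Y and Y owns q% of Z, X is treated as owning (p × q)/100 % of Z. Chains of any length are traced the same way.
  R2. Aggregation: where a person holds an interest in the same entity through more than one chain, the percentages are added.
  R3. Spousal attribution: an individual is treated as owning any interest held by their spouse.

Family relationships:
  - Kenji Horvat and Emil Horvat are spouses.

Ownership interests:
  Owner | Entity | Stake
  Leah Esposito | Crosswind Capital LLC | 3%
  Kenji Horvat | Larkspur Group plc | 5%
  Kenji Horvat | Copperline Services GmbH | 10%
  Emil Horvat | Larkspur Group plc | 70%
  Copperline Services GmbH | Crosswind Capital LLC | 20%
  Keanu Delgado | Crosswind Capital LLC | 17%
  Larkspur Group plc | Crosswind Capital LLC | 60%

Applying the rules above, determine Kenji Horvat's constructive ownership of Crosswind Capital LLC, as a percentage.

By spousal attribution (R3), Kenji Horvat is treated as also owning Emil Horvat's interest in Larkspur Group plc, giving 5% + 70% = 75%.
Chain via Copperline Services GmbH (R1): 10% × 20% = 2% of Crosswind Capital LLC.
Chain via Larkspur Group plc (R1): 75% × 60% = 45% of Crosswind Capital LLC.
Aggregating (R2): 2% + 45% = 47%.

47%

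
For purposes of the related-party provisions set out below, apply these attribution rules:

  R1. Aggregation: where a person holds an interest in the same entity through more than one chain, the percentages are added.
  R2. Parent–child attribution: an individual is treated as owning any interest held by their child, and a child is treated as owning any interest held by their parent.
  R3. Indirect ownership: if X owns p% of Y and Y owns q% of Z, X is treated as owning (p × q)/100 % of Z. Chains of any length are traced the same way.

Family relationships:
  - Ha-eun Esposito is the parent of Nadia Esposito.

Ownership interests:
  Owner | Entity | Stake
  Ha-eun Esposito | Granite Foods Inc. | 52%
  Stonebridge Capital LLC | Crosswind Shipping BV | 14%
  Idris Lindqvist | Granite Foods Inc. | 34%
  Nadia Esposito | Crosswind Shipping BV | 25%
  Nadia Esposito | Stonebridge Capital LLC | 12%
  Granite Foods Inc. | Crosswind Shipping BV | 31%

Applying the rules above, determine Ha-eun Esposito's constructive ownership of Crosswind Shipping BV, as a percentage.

42.8%

By parent–child attribution (R2), Ha-eun Esposito is treated as owning Nadia Esposito's 12% interest in Stonebridge Capital LLC.
By parent–child attribution (R2), Ha-eun Esposito is treated as owning Nadia Esposito's 25% interest in Crosswind Shipping BV.
Chain via Granite Foods Inc. (R3): 52% × 31% = 16.12% of Crosswind Shipping BV.
Chain via Stonebridge Capital LLC (R3): 12% × 14% = 1.68% of Crosswind Shipping BV.
Direct interest in Crosswind Shipping BV: 25%.
Aggregating (R1): 16.12% + 1.68% + 25% = 42.8%.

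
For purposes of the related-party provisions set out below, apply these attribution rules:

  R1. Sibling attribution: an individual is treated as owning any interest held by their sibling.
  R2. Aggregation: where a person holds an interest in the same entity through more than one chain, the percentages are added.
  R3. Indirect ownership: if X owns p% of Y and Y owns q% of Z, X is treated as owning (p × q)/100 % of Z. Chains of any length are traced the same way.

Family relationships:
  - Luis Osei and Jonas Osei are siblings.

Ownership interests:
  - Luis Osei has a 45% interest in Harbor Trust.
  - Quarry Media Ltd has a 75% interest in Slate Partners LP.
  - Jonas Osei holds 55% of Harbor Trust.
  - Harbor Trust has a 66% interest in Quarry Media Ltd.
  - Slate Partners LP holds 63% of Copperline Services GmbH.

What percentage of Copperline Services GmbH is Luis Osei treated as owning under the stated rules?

31.185%

By sibling attribution (R1), Luis Osei is treated as also owning Jonas Osei's interest in Harbor Trust, giving 45% + 55% = 100%.
Chain via Harbor Trust → Quarry Media Ltd → Slate Partners LP (R3): 100% × 66% × 75% × 63% = 31.185% of Copperline Services GmbH.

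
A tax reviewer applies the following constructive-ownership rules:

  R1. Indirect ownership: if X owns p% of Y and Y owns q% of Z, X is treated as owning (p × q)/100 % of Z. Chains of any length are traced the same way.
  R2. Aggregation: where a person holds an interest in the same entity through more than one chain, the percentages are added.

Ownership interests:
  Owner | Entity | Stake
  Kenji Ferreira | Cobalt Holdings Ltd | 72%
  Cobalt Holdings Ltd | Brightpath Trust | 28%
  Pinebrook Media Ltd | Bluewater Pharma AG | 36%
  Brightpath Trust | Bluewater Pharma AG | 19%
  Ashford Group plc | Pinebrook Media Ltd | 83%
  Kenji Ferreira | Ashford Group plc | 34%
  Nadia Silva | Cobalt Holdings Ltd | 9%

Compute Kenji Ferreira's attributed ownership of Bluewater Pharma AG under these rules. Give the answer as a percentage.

Chain via Cobalt Holdings Ltd → Brightpath Trust (R1): 72% × 28% × 19% = 3.8304% of Bluewater Pharma AG.
Chain via Ashford Group plc → Pinebrook Media Ltd (R1): 34% × 83% × 36% = 10.1592% of Bluewater Pharma AG.
Aggregating (R2): 3.8304% + 10.1592% = 13.9896%.

13.9896%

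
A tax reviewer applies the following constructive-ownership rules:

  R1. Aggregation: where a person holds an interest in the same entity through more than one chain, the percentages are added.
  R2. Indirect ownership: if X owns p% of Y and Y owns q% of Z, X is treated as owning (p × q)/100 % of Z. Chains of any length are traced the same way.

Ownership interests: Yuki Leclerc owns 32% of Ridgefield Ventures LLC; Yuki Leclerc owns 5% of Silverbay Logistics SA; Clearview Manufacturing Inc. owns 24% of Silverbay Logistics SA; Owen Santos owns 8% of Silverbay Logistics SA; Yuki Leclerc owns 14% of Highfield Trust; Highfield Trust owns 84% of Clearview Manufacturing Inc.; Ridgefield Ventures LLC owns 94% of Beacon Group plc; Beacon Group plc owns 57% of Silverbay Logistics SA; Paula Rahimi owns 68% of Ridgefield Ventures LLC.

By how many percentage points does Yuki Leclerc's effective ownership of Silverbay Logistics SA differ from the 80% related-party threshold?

55.032

Chain via Ridgefield Ventures LLC → Beacon Group plc (R2): 32% × 94% × 57% = 17.1456% of Silverbay Logistics SA.
Chain via Highfield Trust → Clearview Manufacturing Inc. (R2): 14% × 84% × 24% = 2.8224% of Silverbay Logistics SA.
Direct interest in Silverbay Logistics SA: 5%.
Aggregating (R1): 17.1456% + 2.8224% + 5% = 24.968%.
24.968% falls short of the 80% threshold by 55.032 percentage points.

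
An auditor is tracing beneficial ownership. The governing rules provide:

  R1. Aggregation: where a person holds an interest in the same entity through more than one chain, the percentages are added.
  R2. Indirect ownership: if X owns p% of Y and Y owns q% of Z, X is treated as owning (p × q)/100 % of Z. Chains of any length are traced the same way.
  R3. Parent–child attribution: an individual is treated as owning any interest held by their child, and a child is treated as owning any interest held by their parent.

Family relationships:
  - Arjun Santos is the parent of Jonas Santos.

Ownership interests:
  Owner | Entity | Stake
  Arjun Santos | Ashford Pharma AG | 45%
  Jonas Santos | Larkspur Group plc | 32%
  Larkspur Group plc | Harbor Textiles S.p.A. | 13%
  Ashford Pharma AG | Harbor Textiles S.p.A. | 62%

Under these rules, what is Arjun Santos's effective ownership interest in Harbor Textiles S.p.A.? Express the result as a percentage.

By parent–child attribution (R3), Arjun Santos is treated as owning Jonas Santos's 32% interest in Larkspur Group plc.
Chain via Ashford Pharma AG (R2): 45% × 62% = 27.9% of Harbor Textiles S.p.A.
Chain via Larkspur Group plc (R2): 32% × 13% = 4.16% of Harbor Textiles S.p.A.
Aggregating (R1): 27.9% + 4.16% = 32.06%.

32.06%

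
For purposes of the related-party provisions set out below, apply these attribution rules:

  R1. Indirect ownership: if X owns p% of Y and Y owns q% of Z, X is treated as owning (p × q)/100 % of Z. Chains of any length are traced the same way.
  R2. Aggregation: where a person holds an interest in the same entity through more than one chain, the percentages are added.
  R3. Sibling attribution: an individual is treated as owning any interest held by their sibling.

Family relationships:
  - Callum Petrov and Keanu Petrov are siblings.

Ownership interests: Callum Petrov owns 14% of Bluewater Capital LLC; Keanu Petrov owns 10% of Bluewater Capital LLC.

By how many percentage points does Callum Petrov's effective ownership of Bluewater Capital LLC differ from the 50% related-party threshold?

By sibling attribution (R3), Callum Petrov is treated as also owning Keanu Petrov's interest in Bluewater Capital LLC, giving 14% + 10% = 24%.
Direct interest in Bluewater Capital LLC: 24%.
24% falls short of the 50% threshold by 26 percentage points.

26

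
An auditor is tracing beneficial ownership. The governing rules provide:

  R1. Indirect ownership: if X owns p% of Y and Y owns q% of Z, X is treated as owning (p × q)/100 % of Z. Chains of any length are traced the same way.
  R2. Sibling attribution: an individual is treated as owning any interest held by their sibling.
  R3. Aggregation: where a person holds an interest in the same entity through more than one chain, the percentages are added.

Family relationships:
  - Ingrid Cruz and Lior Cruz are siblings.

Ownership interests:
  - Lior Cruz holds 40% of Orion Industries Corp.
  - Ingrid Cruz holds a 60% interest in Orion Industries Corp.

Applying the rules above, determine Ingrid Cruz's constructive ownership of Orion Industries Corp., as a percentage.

By sibling attribution (R2), Ingrid Cruz is treated as also owning Lior Cruz's interest in Orion Industries Corp, giving 60% + 40% = 100%.
Direct interest in Orion Industries Corp: 100%.

100%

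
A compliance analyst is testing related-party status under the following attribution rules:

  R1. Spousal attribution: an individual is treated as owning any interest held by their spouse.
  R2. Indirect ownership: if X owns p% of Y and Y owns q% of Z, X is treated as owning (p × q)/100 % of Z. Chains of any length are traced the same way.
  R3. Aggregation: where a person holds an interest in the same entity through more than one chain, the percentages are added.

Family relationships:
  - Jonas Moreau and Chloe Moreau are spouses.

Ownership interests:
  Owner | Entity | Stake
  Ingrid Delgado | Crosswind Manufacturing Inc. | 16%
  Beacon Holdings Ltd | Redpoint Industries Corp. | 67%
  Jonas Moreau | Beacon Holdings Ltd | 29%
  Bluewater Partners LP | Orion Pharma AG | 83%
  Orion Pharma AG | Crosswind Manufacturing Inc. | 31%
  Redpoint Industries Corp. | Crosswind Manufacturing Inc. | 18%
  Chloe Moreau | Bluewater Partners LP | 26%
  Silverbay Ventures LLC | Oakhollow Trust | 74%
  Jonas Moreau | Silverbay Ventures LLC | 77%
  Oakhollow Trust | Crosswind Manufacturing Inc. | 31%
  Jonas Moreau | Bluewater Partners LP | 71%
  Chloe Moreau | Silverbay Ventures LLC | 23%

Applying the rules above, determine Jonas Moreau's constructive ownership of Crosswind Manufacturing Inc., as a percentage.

51.3955%

By spousal attribution (R1), Jonas Moreau is treated as also owning Chloe Moreau's interest in Silverbay Ventures LLC, giving 77% + 23% = 100%.
By spousal attribution (R1), Jonas Moreau is treated as also owning Chloe Moreau's interest in Bluewater Partners LP, giving 71% + 26% = 97%.
Chain via Silverbay Ventures LLC → Oakhollow Trust (R2): 100% × 74% × 31% = 22.94% of Crosswind Manufacturing Inc.
Chain via Bluewater Partners LP → Orion Pharma AG (R2): 97% × 83% × 31% = 24.9581% of Crosswind Manufacturing Inc.
Chain via Beacon Holdings Ltd → Redpoint Industries Corp. (R2): 29% × 67% × 18% = 3.4974% of Crosswind Manufacturing Inc.
Aggregating (R3): 22.94% + 24.9581% + 3.4974% = 51.3955%.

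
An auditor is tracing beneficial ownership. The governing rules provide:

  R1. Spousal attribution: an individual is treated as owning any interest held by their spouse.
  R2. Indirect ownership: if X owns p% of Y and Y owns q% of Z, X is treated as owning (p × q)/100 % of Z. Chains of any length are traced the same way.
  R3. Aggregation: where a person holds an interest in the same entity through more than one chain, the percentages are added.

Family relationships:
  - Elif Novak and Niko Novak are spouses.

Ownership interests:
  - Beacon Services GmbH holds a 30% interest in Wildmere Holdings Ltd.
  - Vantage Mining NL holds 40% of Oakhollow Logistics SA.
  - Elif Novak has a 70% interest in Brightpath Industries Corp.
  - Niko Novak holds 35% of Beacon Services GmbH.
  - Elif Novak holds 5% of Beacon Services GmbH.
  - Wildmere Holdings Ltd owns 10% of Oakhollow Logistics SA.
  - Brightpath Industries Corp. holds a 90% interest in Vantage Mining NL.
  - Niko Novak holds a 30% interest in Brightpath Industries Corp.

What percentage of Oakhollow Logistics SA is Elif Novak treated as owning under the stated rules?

37.2%

By spousal attribution (R1), Elif Novak is treated as also owning Niko Novak's interest in Beacon Services GmbH, giving 5% + 35% = 40%.
By spousal attribution (R1), Elif Novak is treated as also owning Niko Novak's interest in Brightpath Industries Corp, giving 70% + 30% = 100%.
Chain via Beacon Services GmbH → Wildmere Holdings Ltd (R2): 40% × 30% × 10% = 1.2% of Oakhollow Logistics SA.
Chain via Brightpath Industries Corp. → Vantage Mining NL (R2): 100% × 90% × 40% = 36% of Oakhollow Logistics SA.
Aggregating (R3): 1.2% + 36% = 37.2%.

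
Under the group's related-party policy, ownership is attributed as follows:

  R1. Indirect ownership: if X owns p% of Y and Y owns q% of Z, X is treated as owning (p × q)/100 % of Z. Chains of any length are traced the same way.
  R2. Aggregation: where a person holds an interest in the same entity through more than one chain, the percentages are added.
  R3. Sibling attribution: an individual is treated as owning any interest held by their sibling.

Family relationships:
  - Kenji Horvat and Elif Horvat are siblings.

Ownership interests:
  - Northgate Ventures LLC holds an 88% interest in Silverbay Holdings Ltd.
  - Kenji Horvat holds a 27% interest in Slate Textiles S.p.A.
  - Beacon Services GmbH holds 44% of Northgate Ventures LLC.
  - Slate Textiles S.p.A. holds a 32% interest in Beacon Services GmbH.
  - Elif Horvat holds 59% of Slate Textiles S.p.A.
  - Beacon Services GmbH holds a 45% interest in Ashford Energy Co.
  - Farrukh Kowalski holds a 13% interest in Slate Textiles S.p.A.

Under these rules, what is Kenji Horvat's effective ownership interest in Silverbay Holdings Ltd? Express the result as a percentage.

10.655744%

By sibling attribution (R3), Kenji Horvat is treated as also owning Elif Horvat's interest in Slate Textiles S.p.A, giving 27% + 59% = 86%.
Chain via Slate Textiles S.p.A. → Beacon Services GmbH → Northgate Ventures LLC (R1): 86% × 32% × 44% × 88% = 10.655744% of Silverbay Holdings Ltd.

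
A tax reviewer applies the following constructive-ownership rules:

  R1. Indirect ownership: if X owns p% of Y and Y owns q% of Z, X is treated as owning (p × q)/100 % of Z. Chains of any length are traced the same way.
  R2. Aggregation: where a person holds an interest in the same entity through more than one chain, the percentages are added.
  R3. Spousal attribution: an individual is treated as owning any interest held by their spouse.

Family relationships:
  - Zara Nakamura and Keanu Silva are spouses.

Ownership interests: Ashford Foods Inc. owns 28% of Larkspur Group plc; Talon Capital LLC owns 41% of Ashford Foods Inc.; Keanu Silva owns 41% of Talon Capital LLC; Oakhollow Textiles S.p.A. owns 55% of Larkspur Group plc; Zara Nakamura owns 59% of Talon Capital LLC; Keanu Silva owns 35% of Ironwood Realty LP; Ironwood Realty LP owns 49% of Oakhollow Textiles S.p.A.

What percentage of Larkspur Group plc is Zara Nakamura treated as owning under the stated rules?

20.9125%

By spousal attribution (R3), Zara Nakamura is treated as also owning Keanu Silva's interest in Talon Capital LLC, giving 59% + 41% = 100%.
By spousal attribution (R3), Zara Nakamura is treated as owning Keanu Silva's 35% interest in Ironwood Realty LP.
Chain via Talon Capital LLC → Ashford Foods Inc. (R1): 100% × 41% × 28% = 11.48% of Larkspur Group plc.
Chain via Ironwood Realty LP → Oakhollow Textiles S.p.A. (R1): 35% × 49% × 55% = 9.4325% of Larkspur Group plc.
Aggregating (R2): 11.48% + 9.4325% = 20.9125%.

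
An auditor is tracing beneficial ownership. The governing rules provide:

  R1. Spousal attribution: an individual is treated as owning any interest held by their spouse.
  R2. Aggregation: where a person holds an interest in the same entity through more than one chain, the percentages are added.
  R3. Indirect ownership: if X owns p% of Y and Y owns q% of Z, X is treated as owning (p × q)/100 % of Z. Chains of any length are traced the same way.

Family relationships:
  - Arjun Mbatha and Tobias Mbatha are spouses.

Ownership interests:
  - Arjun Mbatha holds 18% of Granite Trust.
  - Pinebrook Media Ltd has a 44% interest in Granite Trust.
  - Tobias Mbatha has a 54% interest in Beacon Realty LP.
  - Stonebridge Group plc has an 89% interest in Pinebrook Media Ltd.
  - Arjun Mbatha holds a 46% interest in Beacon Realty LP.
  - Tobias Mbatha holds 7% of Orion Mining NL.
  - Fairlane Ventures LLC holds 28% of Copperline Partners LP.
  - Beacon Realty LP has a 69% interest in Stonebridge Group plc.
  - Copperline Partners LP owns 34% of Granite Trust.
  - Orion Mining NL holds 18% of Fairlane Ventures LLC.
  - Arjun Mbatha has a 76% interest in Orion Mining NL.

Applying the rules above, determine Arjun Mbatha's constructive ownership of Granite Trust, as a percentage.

By spousal attribution (R1), Arjun Mbatha is treated as also owning Tobias Mbatha's interest in Beacon Realty LP, giving 46% + 54% = 100%.
By spousal attribution (R1), Arjun Mbatha is treated as also owning Tobias Mbatha's interest in Orion Mining NL, giving 76% + 7% = 83%.
Chain via Beacon Realty LP → Stonebridge Group plc → Pinebrook Media Ltd (R3): 100% × 69% × 89% × 44% = 27.0204% of Granite Trust.
Chain via Orion Mining NL → Fairlane Ventures LLC → Copperline Partners LP (R3): 83% × 18% × 28% × 34% = 1.422288% of Granite Trust.
Direct interest in Granite Trust: 18%.
Aggregating (R2): 27.0204% + 1.422288% + 18% = 46.442688%.

46.442688%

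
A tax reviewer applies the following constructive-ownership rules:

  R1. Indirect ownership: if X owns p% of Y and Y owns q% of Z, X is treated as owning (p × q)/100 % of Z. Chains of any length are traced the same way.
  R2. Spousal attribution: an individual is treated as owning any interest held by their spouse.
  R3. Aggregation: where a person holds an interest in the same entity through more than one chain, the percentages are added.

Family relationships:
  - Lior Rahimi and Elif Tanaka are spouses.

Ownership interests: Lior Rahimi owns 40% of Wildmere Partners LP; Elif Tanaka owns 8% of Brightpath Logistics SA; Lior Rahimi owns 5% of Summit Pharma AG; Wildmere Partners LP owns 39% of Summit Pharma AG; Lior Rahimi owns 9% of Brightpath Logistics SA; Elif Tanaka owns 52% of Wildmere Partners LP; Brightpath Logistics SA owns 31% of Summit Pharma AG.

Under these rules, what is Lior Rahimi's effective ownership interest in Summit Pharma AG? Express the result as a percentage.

46.15%

By spousal attribution (R2), Lior Rahimi is treated as also owning Elif Tanaka's interest in Wildmere Partners LP, giving 40% + 52% = 92%.
By spousal attribution (R2), Lior Rahimi is treated as also owning Elif Tanaka's interest in Brightpath Logistics SA, giving 9% + 8% = 17%.
Chain via Wildmere Partners LP (R1): 92% × 39% = 35.88% of Summit Pharma AG.
Chain via Brightpath Logistics SA (R1): 17% × 31% = 5.27% of Summit Pharma AG.
Direct interest in Summit Pharma AG: 5%.
Aggregating (R3): 35.88% + 5.27% + 5% = 46.15%.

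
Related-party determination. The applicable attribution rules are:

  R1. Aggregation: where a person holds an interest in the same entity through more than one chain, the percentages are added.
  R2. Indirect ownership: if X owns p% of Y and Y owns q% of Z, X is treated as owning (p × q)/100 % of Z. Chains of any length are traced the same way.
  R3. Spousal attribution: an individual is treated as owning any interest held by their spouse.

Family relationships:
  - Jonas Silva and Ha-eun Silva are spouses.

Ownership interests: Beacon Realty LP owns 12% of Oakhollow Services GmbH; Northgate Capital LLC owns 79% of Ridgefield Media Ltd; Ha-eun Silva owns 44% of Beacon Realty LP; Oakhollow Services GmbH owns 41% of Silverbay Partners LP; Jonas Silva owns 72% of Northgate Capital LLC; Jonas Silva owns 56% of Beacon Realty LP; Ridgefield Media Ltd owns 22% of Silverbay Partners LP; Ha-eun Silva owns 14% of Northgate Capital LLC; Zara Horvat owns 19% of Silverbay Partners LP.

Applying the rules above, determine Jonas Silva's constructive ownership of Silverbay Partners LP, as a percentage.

19.8668%

By spousal attribution (R3), Jonas Silva is treated as also owning Ha-eun Silva's interest in Beacon Realty LP, giving 56% + 44% = 100%.
By spousal attribution (R3), Jonas Silva is treated as also owning Ha-eun Silva's interest in Northgate Capital LLC, giving 72% + 14% = 86%.
Chain via Beacon Realty LP → Oakhollow Services GmbH (R2): 100% × 12% × 41% = 4.92% of Silverbay Partners LP.
Chain via Northgate Capital LLC → Ridgefield Media Ltd (R2): 86% × 79% × 22% = 14.9468% of Silverbay Partners LP.
Aggregating (R1): 4.92% + 14.9468% = 19.8668%.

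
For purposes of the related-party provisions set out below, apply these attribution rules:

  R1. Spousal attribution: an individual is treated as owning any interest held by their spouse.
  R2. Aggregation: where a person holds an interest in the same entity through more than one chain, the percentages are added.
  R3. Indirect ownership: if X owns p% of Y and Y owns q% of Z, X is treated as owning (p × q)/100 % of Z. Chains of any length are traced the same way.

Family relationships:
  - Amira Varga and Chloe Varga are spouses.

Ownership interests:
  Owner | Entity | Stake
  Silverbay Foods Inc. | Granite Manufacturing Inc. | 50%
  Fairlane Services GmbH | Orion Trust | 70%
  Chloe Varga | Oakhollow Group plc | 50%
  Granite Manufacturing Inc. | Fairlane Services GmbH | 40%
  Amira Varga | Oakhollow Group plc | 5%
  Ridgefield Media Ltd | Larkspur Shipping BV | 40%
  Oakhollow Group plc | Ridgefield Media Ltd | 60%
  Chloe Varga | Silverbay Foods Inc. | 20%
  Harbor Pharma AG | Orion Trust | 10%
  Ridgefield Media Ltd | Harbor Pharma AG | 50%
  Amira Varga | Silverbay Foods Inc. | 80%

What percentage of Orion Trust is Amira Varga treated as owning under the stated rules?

By spousal attribution (R1), Amira Varga is treated as also owning Chloe Varga's interest in Oakhollow Group plc, giving 5% + 50% = 55%.
By spousal attribution (R1), Amira Varga is treated as also owning Chloe Varga's interest in Silverbay Foods Inc, giving 80% + 20% = 100%.
Chain via Oakhollow Group plc → Ridgefield Media Ltd → Harbor Pharma AG (R3): 55% × 60% × 50% × 10% = 1.65% of Orion Trust.
Chain via Silverbay Foods Inc. → Granite Manufacturing Inc. → Fairlane Services GmbH (R3): 100% × 50% × 40% × 70% = 14% of Orion Trust.
Aggregating (R2): 1.65% + 14% = 15.65%.

15.65%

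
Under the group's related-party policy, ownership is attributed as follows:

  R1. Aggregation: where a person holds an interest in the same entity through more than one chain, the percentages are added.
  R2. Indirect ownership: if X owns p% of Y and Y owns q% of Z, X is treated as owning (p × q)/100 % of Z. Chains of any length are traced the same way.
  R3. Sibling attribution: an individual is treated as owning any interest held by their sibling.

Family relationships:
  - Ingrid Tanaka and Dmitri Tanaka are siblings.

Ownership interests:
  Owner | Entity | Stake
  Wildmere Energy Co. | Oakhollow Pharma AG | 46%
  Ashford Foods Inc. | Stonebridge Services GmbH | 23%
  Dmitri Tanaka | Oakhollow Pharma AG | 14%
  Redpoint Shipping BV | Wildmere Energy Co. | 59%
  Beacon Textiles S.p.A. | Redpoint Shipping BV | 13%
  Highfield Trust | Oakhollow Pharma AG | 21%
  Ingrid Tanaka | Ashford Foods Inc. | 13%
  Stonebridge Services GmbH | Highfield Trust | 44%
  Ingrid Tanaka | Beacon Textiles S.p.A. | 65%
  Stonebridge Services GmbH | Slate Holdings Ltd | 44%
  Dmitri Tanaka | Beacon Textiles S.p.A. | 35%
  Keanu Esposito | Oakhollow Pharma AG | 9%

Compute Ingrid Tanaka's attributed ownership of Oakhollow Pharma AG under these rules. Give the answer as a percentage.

17.804476%

By sibling attribution (R3), Ingrid Tanaka is treated as also owning Dmitri Tanaka's interest in Beacon Textiles S.p.A, giving 65% + 35% = 100%.
By sibling attribution (R3), Ingrid Tanaka is treated as owning Dmitri Tanaka's 14% interest in Oakhollow Pharma AG.
Chain via Beacon Textiles S.p.A. → Redpoint Shipping BV → Wildmere Energy Co. (R2): 100% × 13% × 59% × 46% = 3.5282% of Oakhollow Pharma AG.
Chain via Ashford Foods Inc. → Stonebridge Services GmbH → Highfield Trust (R2): 13% × 23% × 44% × 21% = 0.276276% of Oakhollow Pharma AG.
Direct interest in Oakhollow Pharma AG: 14%.
Aggregating (R1): 3.5282% + 0.276276% + 14% = 17.804476%.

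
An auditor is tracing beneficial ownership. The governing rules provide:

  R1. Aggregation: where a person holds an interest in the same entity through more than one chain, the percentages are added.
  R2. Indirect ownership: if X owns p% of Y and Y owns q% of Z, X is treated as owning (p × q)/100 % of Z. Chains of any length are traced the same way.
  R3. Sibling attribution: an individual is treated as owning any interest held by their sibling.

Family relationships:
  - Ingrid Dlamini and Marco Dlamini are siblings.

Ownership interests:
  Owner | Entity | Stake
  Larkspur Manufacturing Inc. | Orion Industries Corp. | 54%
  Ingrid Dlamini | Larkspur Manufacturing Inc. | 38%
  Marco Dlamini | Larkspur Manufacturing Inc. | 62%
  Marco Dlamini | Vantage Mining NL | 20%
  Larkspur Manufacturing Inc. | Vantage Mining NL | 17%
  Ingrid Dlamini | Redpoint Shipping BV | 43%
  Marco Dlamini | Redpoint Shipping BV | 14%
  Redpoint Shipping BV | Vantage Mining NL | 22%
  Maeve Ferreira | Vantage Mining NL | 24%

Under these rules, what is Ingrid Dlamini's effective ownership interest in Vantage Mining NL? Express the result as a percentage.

By sibling attribution (R3), Ingrid Dlamini is treated as also owning Marco Dlamini's interest in Redpoint Shipping BV, giving 43% + 14% = 57%.
By sibling attribution (R3), Ingrid Dlamini is treated as also owning Marco Dlamini's interest in Larkspur Manufacturing Inc, giving 38% + 62% = 100%.
By sibling attribution (R3), Ingrid Dlamini is treated as owning Marco Dlamini's 20% interest in Vantage Mining NL.
Chain via Redpoint Shipping BV (R2): 57% × 22% = 12.54% of Vantage Mining NL.
Chain via Larkspur Manufacturing Inc. (R2): 100% × 17% = 17% of Vantage Mining NL.
Direct interest in Vantage Mining NL: 20%.
Aggregating (R1): 12.54% + 17% + 20% = 49.54%.

49.54%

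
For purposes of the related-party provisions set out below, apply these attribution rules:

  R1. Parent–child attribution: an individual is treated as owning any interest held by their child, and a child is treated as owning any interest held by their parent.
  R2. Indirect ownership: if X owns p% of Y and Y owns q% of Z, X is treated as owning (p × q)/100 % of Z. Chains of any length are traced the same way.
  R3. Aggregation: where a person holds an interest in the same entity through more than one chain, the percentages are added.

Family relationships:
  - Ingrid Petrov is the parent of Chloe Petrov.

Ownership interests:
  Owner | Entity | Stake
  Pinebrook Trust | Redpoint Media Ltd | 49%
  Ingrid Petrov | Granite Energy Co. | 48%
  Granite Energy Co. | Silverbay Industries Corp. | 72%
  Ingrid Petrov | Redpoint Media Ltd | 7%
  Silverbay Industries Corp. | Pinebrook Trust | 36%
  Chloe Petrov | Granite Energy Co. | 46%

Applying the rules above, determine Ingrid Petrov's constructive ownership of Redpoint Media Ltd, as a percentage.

18.938752%

By parent–child attribution (R1), Ingrid Petrov is treated as also owning Chloe Petrov's interest in Granite Energy Co, giving 48% + 46% = 94%.
Chain via Granite Energy Co. → Silverbay Industries Corp. → Pinebrook Trust (R2): 94% × 72% × 36% × 49% = 11.938752% of Redpoint Media Ltd.
Direct interest in Redpoint Media Ltd: 7%.
Aggregating (R3): 11.938752% + 7% = 18.938752%.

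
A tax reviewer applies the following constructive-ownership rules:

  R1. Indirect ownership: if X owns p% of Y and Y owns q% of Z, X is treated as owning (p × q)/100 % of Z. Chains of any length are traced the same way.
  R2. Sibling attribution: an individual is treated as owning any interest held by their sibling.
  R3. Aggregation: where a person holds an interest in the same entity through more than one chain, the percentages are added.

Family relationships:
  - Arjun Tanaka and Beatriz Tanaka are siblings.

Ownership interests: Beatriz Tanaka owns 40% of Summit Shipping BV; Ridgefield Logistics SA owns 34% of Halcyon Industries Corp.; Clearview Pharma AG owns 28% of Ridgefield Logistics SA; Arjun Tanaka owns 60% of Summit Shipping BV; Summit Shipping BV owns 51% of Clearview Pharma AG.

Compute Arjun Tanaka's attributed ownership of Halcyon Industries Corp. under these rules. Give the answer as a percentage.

By sibling attribution (R2), Arjun Tanaka is treated as also owning Beatriz Tanaka's interest in Summit Shipping BV, giving 60% + 40% = 100%.
Chain via Summit Shipping BV → Clearview Pharma AG → Ridgefield Logistics SA (R1): 100% × 51% × 28% × 34% = 4.8552% of Halcyon Industries Corp.

4.8552%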